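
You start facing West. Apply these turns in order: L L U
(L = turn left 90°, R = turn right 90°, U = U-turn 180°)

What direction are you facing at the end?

Answer: Final heading: West

Derivation:
Start: West
  L (left (90° counter-clockwise)) -> South
  L (left (90° counter-clockwise)) -> East
  U (U-turn (180°)) -> West
Final: West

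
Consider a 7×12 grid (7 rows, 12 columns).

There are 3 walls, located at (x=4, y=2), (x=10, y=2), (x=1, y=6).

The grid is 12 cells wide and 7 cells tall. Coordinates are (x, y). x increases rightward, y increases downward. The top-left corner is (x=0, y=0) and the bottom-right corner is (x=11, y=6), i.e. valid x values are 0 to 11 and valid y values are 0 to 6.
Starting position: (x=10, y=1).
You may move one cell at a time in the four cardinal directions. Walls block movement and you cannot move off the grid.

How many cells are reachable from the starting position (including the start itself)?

BFS flood-fill from (x=10, y=1):
  Distance 0: (x=10, y=1)
  Distance 1: (x=10, y=0), (x=9, y=1), (x=11, y=1)
  Distance 2: (x=9, y=0), (x=11, y=0), (x=8, y=1), (x=9, y=2), (x=11, y=2)
  Distance 3: (x=8, y=0), (x=7, y=1), (x=8, y=2), (x=9, y=3), (x=11, y=3)
  Distance 4: (x=7, y=0), (x=6, y=1), (x=7, y=2), (x=8, y=3), (x=10, y=3), (x=9, y=4), (x=11, y=4)
  Distance 5: (x=6, y=0), (x=5, y=1), (x=6, y=2), (x=7, y=3), (x=8, y=4), (x=10, y=4), (x=9, y=5), (x=11, y=5)
  Distance 6: (x=5, y=0), (x=4, y=1), (x=5, y=2), (x=6, y=3), (x=7, y=4), (x=8, y=5), (x=10, y=5), (x=9, y=6), (x=11, y=6)
  Distance 7: (x=4, y=0), (x=3, y=1), (x=5, y=3), (x=6, y=4), (x=7, y=5), (x=8, y=6), (x=10, y=6)
  Distance 8: (x=3, y=0), (x=2, y=1), (x=3, y=2), (x=4, y=3), (x=5, y=4), (x=6, y=5), (x=7, y=6)
  Distance 9: (x=2, y=0), (x=1, y=1), (x=2, y=2), (x=3, y=3), (x=4, y=4), (x=5, y=5), (x=6, y=6)
  Distance 10: (x=1, y=0), (x=0, y=1), (x=1, y=2), (x=2, y=3), (x=3, y=4), (x=4, y=5), (x=5, y=6)
  Distance 11: (x=0, y=0), (x=0, y=2), (x=1, y=3), (x=2, y=4), (x=3, y=5), (x=4, y=6)
  Distance 12: (x=0, y=3), (x=1, y=4), (x=2, y=5), (x=3, y=6)
  Distance 13: (x=0, y=4), (x=1, y=5), (x=2, y=6)
  Distance 14: (x=0, y=5)
  Distance 15: (x=0, y=6)
Total reachable: 81 (grid has 81 open cells total)

Answer: Reachable cells: 81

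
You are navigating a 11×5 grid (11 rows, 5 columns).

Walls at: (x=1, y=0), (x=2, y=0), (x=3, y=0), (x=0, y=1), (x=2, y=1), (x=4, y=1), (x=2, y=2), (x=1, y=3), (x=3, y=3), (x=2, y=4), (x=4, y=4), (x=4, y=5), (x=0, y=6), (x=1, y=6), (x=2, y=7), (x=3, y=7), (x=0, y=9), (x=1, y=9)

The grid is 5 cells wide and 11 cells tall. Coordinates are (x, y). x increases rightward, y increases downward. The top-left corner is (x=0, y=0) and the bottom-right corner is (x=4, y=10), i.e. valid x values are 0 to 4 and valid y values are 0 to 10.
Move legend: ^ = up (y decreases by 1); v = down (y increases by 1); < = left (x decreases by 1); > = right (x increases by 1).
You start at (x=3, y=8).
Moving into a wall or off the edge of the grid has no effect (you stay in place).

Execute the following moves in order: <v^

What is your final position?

Answer: Final position: (x=2, y=8)

Derivation:
Start: (x=3, y=8)
  < (left): (x=3, y=8) -> (x=2, y=8)
  v (down): (x=2, y=8) -> (x=2, y=9)
  ^ (up): (x=2, y=9) -> (x=2, y=8)
Final: (x=2, y=8)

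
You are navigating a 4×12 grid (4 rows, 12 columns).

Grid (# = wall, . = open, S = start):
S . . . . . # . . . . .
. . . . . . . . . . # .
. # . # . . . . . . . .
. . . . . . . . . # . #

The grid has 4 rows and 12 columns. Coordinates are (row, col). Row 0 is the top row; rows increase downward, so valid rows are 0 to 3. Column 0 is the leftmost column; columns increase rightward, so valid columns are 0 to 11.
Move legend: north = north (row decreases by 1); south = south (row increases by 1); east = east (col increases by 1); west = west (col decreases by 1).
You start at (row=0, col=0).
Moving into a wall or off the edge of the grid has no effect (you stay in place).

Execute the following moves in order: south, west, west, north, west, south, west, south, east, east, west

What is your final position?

Answer: Final position: (row=2, col=0)

Derivation:
Start: (row=0, col=0)
  south (south): (row=0, col=0) -> (row=1, col=0)
  west (west): blocked, stay at (row=1, col=0)
  west (west): blocked, stay at (row=1, col=0)
  north (north): (row=1, col=0) -> (row=0, col=0)
  west (west): blocked, stay at (row=0, col=0)
  south (south): (row=0, col=0) -> (row=1, col=0)
  west (west): blocked, stay at (row=1, col=0)
  south (south): (row=1, col=0) -> (row=2, col=0)
  east (east): blocked, stay at (row=2, col=0)
  east (east): blocked, stay at (row=2, col=0)
  west (west): blocked, stay at (row=2, col=0)
Final: (row=2, col=0)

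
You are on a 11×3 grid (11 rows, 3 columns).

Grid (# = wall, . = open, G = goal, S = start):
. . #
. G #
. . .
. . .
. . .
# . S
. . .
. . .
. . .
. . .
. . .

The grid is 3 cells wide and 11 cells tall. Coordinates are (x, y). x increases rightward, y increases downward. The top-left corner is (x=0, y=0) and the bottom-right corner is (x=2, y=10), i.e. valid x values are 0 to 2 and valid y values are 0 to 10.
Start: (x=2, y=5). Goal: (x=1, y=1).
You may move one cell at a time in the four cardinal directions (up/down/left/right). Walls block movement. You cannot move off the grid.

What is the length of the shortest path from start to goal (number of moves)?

Answer: Shortest path length: 5

Derivation:
BFS from (x=2, y=5) until reaching (x=1, y=1):
  Distance 0: (x=2, y=5)
  Distance 1: (x=2, y=4), (x=1, y=5), (x=2, y=6)
  Distance 2: (x=2, y=3), (x=1, y=4), (x=1, y=6), (x=2, y=7)
  Distance 3: (x=2, y=2), (x=1, y=3), (x=0, y=4), (x=0, y=6), (x=1, y=7), (x=2, y=8)
  Distance 4: (x=1, y=2), (x=0, y=3), (x=0, y=7), (x=1, y=8), (x=2, y=9)
  Distance 5: (x=1, y=1), (x=0, y=2), (x=0, y=8), (x=1, y=9), (x=2, y=10)  <- goal reached here
One shortest path (5 moves): (x=2, y=5) -> (x=1, y=5) -> (x=1, y=4) -> (x=1, y=3) -> (x=1, y=2) -> (x=1, y=1)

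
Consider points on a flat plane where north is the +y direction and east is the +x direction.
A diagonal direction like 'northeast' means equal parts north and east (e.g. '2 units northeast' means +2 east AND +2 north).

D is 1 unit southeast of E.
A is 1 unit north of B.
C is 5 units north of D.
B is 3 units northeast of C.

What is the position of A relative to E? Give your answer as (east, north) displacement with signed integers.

Answer: A is at (east=4, north=8) relative to E.

Derivation:
Place E at the origin (east=0, north=0).
  D is 1 unit southeast of E: delta (east=+1, north=-1); D at (east=1, north=-1).
  C is 5 units north of D: delta (east=+0, north=+5); C at (east=1, north=4).
  B is 3 units northeast of C: delta (east=+3, north=+3); B at (east=4, north=7).
  A is 1 unit north of B: delta (east=+0, north=+1); A at (east=4, north=8).
Therefore A relative to E: (east=4, north=8).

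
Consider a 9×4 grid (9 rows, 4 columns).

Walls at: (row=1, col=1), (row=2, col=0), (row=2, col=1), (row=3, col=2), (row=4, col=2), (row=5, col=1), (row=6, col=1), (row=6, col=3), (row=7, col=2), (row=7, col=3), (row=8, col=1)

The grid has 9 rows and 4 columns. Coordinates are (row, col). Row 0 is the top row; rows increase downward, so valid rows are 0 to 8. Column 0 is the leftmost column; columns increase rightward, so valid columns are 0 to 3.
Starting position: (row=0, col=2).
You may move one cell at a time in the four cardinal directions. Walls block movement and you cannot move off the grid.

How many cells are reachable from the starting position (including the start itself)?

Answer: Reachable cells: 14

Derivation:
BFS flood-fill from (row=0, col=2):
  Distance 0: (row=0, col=2)
  Distance 1: (row=0, col=1), (row=0, col=3), (row=1, col=2)
  Distance 2: (row=0, col=0), (row=1, col=3), (row=2, col=2)
  Distance 3: (row=1, col=0), (row=2, col=3)
  Distance 4: (row=3, col=3)
  Distance 5: (row=4, col=3)
  Distance 6: (row=5, col=3)
  Distance 7: (row=5, col=2)
  Distance 8: (row=6, col=2)
Total reachable: 14 (grid has 25 open cells total)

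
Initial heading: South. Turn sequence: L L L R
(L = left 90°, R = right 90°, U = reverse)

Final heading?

Answer: Final heading: North

Derivation:
Start: South
  L (left (90° counter-clockwise)) -> East
  L (left (90° counter-clockwise)) -> North
  L (left (90° counter-clockwise)) -> West
  R (right (90° clockwise)) -> North
Final: North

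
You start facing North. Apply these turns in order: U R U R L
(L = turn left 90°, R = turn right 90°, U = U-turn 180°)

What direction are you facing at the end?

Start: North
  U (U-turn (180°)) -> South
  R (right (90° clockwise)) -> West
  U (U-turn (180°)) -> East
  R (right (90° clockwise)) -> South
  L (left (90° counter-clockwise)) -> East
Final: East

Answer: Final heading: East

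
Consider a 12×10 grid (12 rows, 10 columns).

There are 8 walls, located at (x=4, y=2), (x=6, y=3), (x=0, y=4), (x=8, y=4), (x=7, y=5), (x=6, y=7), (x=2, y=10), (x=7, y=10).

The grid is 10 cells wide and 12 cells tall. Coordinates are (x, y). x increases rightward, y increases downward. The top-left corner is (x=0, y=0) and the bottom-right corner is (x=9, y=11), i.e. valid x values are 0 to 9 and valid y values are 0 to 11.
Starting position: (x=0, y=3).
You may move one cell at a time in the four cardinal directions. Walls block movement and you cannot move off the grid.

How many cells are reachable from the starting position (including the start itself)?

Answer: Reachable cells: 112

Derivation:
BFS flood-fill from (x=0, y=3):
  Distance 0: (x=0, y=3)
  Distance 1: (x=0, y=2), (x=1, y=3)
  Distance 2: (x=0, y=1), (x=1, y=2), (x=2, y=3), (x=1, y=4)
  Distance 3: (x=0, y=0), (x=1, y=1), (x=2, y=2), (x=3, y=3), (x=2, y=4), (x=1, y=5)
  Distance 4: (x=1, y=0), (x=2, y=1), (x=3, y=2), (x=4, y=3), (x=3, y=4), (x=0, y=5), (x=2, y=5), (x=1, y=6)
  Distance 5: (x=2, y=0), (x=3, y=1), (x=5, y=3), (x=4, y=4), (x=3, y=5), (x=0, y=6), (x=2, y=6), (x=1, y=7)
  Distance 6: (x=3, y=0), (x=4, y=1), (x=5, y=2), (x=5, y=4), (x=4, y=5), (x=3, y=6), (x=0, y=7), (x=2, y=7), (x=1, y=8)
  Distance 7: (x=4, y=0), (x=5, y=1), (x=6, y=2), (x=6, y=4), (x=5, y=5), (x=4, y=6), (x=3, y=7), (x=0, y=8), (x=2, y=8), (x=1, y=9)
  Distance 8: (x=5, y=0), (x=6, y=1), (x=7, y=2), (x=7, y=4), (x=6, y=5), (x=5, y=6), (x=4, y=7), (x=3, y=8), (x=0, y=9), (x=2, y=9), (x=1, y=10)
  Distance 9: (x=6, y=0), (x=7, y=1), (x=8, y=2), (x=7, y=3), (x=6, y=6), (x=5, y=7), (x=4, y=8), (x=3, y=9), (x=0, y=10), (x=1, y=11)
  Distance 10: (x=7, y=0), (x=8, y=1), (x=9, y=2), (x=8, y=3), (x=7, y=6), (x=5, y=8), (x=4, y=9), (x=3, y=10), (x=0, y=11), (x=2, y=11)
  Distance 11: (x=8, y=0), (x=9, y=1), (x=9, y=3), (x=8, y=6), (x=7, y=7), (x=6, y=8), (x=5, y=9), (x=4, y=10), (x=3, y=11)
  Distance 12: (x=9, y=0), (x=9, y=4), (x=8, y=5), (x=9, y=6), (x=8, y=7), (x=7, y=8), (x=6, y=9), (x=5, y=10), (x=4, y=11)
  Distance 13: (x=9, y=5), (x=9, y=7), (x=8, y=8), (x=7, y=9), (x=6, y=10), (x=5, y=11)
  Distance 14: (x=9, y=8), (x=8, y=9), (x=6, y=11)
  Distance 15: (x=9, y=9), (x=8, y=10), (x=7, y=11)
  Distance 16: (x=9, y=10), (x=8, y=11)
  Distance 17: (x=9, y=11)
Total reachable: 112 (grid has 112 open cells total)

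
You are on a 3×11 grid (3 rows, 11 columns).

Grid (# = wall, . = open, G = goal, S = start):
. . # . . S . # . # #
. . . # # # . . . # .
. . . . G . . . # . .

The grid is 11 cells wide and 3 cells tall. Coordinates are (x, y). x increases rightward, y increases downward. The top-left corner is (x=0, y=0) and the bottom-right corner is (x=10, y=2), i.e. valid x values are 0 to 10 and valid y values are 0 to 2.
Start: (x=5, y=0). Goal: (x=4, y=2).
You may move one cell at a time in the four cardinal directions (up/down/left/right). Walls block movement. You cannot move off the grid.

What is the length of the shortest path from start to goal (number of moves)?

BFS from (x=5, y=0) until reaching (x=4, y=2):
  Distance 0: (x=5, y=0)
  Distance 1: (x=4, y=0), (x=6, y=0)
  Distance 2: (x=3, y=0), (x=6, y=1)
  Distance 3: (x=7, y=1), (x=6, y=2)
  Distance 4: (x=8, y=1), (x=5, y=2), (x=7, y=2)
  Distance 5: (x=8, y=0), (x=4, y=2)  <- goal reached here
One shortest path (5 moves): (x=5, y=0) -> (x=6, y=0) -> (x=6, y=1) -> (x=6, y=2) -> (x=5, y=2) -> (x=4, y=2)

Answer: Shortest path length: 5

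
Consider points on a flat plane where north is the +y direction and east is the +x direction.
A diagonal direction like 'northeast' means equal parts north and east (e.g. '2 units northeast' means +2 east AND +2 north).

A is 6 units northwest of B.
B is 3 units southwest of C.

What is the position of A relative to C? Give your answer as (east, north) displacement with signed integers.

Place C at the origin (east=0, north=0).
  B is 3 units southwest of C: delta (east=-3, north=-3); B at (east=-3, north=-3).
  A is 6 units northwest of B: delta (east=-6, north=+6); A at (east=-9, north=3).
Therefore A relative to C: (east=-9, north=3).

Answer: A is at (east=-9, north=3) relative to C.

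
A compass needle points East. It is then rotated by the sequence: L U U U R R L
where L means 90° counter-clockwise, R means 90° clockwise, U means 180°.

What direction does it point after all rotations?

Start: East
  L (left (90° counter-clockwise)) -> North
  U (U-turn (180°)) -> South
  U (U-turn (180°)) -> North
  U (U-turn (180°)) -> South
  R (right (90° clockwise)) -> West
  R (right (90° clockwise)) -> North
  L (left (90° counter-clockwise)) -> West
Final: West

Answer: Final heading: West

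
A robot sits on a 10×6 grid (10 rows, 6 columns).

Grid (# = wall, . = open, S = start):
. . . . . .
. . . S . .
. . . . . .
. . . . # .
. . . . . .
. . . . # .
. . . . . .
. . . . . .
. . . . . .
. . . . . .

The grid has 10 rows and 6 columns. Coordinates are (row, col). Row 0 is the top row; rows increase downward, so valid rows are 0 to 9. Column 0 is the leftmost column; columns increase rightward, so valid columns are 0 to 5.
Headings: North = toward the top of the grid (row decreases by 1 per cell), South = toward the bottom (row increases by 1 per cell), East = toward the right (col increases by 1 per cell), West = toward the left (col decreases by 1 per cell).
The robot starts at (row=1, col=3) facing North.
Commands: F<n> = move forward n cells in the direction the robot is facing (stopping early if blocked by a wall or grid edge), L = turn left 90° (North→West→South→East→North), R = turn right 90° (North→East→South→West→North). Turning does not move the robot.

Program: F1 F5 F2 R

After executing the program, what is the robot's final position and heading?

Start: (row=1, col=3), facing North
  F1: move forward 1, now at (row=0, col=3)
  F5: move forward 0/5 (blocked), now at (row=0, col=3)
  F2: move forward 0/2 (blocked), now at (row=0, col=3)
  R: turn right, now facing East
Final: (row=0, col=3), facing East

Answer: Final position: (row=0, col=3), facing East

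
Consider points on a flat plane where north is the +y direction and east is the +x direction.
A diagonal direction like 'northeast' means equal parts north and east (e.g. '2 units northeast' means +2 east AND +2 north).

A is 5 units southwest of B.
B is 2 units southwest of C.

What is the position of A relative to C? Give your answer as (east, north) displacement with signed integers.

Place C at the origin (east=0, north=0).
  B is 2 units southwest of C: delta (east=-2, north=-2); B at (east=-2, north=-2).
  A is 5 units southwest of B: delta (east=-5, north=-5); A at (east=-7, north=-7).
Therefore A relative to C: (east=-7, north=-7).

Answer: A is at (east=-7, north=-7) relative to C.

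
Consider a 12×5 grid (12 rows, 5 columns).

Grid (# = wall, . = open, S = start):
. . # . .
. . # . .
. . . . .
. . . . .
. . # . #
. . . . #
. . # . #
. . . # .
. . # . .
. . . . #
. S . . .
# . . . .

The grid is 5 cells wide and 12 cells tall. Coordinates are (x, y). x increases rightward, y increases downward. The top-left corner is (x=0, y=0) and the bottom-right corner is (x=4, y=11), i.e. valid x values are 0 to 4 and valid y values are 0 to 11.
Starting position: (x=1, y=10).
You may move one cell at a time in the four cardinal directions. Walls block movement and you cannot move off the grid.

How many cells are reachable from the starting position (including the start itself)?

Answer: Reachable cells: 49

Derivation:
BFS flood-fill from (x=1, y=10):
  Distance 0: (x=1, y=10)
  Distance 1: (x=1, y=9), (x=0, y=10), (x=2, y=10), (x=1, y=11)
  Distance 2: (x=1, y=8), (x=0, y=9), (x=2, y=9), (x=3, y=10), (x=2, y=11)
  Distance 3: (x=1, y=7), (x=0, y=8), (x=3, y=9), (x=4, y=10), (x=3, y=11)
  Distance 4: (x=1, y=6), (x=0, y=7), (x=2, y=7), (x=3, y=8), (x=4, y=11)
  Distance 5: (x=1, y=5), (x=0, y=6), (x=4, y=8)
  Distance 6: (x=1, y=4), (x=0, y=5), (x=2, y=5), (x=4, y=7)
  Distance 7: (x=1, y=3), (x=0, y=4), (x=3, y=5)
  Distance 8: (x=1, y=2), (x=0, y=3), (x=2, y=3), (x=3, y=4), (x=3, y=6)
  Distance 9: (x=1, y=1), (x=0, y=2), (x=2, y=2), (x=3, y=3)
  Distance 10: (x=1, y=0), (x=0, y=1), (x=3, y=2), (x=4, y=3)
  Distance 11: (x=0, y=0), (x=3, y=1), (x=4, y=2)
  Distance 12: (x=3, y=0), (x=4, y=1)
  Distance 13: (x=4, y=0)
Total reachable: 49 (grid has 49 open cells total)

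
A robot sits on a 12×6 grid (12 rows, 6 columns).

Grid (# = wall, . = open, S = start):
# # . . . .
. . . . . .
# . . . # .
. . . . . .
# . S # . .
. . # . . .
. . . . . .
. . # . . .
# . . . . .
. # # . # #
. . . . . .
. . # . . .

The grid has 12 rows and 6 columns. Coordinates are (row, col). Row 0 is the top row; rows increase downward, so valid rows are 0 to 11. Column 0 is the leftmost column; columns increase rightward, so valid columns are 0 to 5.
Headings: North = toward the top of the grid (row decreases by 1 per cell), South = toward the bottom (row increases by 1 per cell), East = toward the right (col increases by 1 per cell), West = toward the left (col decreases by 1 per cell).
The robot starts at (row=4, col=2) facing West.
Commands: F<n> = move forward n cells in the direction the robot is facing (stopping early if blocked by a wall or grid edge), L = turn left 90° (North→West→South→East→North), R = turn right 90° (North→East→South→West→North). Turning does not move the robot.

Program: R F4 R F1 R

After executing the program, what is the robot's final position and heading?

Answer: Final position: (row=0, col=3), facing South

Derivation:
Start: (row=4, col=2), facing West
  R: turn right, now facing North
  F4: move forward 4, now at (row=0, col=2)
  R: turn right, now facing East
  F1: move forward 1, now at (row=0, col=3)
  R: turn right, now facing South
Final: (row=0, col=3), facing South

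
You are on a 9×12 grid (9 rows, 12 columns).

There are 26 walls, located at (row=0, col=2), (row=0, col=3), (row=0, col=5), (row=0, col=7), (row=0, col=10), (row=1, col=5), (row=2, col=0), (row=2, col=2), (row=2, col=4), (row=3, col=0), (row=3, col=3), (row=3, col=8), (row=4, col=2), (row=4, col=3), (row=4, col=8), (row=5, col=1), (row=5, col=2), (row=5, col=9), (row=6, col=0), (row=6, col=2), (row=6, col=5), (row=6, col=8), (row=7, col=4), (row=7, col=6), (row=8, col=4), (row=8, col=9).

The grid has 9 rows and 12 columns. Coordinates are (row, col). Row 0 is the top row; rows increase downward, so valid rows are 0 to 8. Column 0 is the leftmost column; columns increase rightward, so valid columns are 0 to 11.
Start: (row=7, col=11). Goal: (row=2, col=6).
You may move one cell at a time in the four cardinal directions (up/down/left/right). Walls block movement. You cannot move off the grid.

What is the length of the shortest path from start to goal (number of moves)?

BFS from (row=7, col=11) until reaching (row=2, col=6):
  Distance 0: (row=7, col=11)
  Distance 1: (row=6, col=11), (row=7, col=10), (row=8, col=11)
  Distance 2: (row=5, col=11), (row=6, col=10), (row=7, col=9), (row=8, col=10)
  Distance 3: (row=4, col=11), (row=5, col=10), (row=6, col=9), (row=7, col=8)
  Distance 4: (row=3, col=11), (row=4, col=10), (row=7, col=7), (row=8, col=8)
  Distance 5: (row=2, col=11), (row=3, col=10), (row=4, col=9), (row=6, col=7), (row=8, col=7)
  Distance 6: (row=1, col=11), (row=2, col=10), (row=3, col=9), (row=5, col=7), (row=6, col=6), (row=8, col=6)
  Distance 7: (row=0, col=11), (row=1, col=10), (row=2, col=9), (row=4, col=7), (row=5, col=6), (row=5, col=8), (row=8, col=5)
  Distance 8: (row=1, col=9), (row=2, col=8), (row=3, col=7), (row=4, col=6), (row=5, col=5), (row=7, col=5)
  Distance 9: (row=0, col=9), (row=1, col=8), (row=2, col=7), (row=3, col=6), (row=4, col=5), (row=5, col=4)
  Distance 10: (row=0, col=8), (row=1, col=7), (row=2, col=6), (row=3, col=5), (row=4, col=4), (row=5, col=3), (row=6, col=4)  <- goal reached here
One shortest path (10 moves): (row=7, col=11) -> (row=7, col=10) -> (row=7, col=9) -> (row=7, col=8) -> (row=7, col=7) -> (row=6, col=7) -> (row=6, col=6) -> (row=5, col=6) -> (row=4, col=6) -> (row=3, col=6) -> (row=2, col=6)

Answer: Shortest path length: 10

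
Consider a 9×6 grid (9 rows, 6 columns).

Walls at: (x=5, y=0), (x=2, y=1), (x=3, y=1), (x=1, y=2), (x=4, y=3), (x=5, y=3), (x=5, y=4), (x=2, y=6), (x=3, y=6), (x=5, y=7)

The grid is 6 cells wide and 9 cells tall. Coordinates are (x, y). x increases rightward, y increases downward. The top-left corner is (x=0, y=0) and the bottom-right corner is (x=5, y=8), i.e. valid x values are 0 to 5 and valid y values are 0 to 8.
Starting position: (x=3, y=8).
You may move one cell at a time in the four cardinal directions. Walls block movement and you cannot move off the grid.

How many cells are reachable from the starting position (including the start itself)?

BFS flood-fill from (x=3, y=8):
  Distance 0: (x=3, y=8)
  Distance 1: (x=3, y=7), (x=2, y=8), (x=4, y=8)
  Distance 2: (x=2, y=7), (x=4, y=7), (x=1, y=8), (x=5, y=8)
  Distance 3: (x=4, y=6), (x=1, y=7), (x=0, y=8)
  Distance 4: (x=4, y=5), (x=1, y=6), (x=5, y=6), (x=0, y=7)
  Distance 5: (x=4, y=4), (x=1, y=5), (x=3, y=5), (x=5, y=5), (x=0, y=6)
  Distance 6: (x=1, y=4), (x=3, y=4), (x=0, y=5), (x=2, y=5)
  Distance 7: (x=1, y=3), (x=3, y=3), (x=0, y=4), (x=2, y=4)
  Distance 8: (x=3, y=2), (x=0, y=3), (x=2, y=3)
  Distance 9: (x=0, y=2), (x=2, y=2), (x=4, y=2)
  Distance 10: (x=0, y=1), (x=4, y=1), (x=5, y=2)
  Distance 11: (x=0, y=0), (x=4, y=0), (x=1, y=1), (x=5, y=1)
  Distance 12: (x=1, y=0), (x=3, y=0)
  Distance 13: (x=2, y=0)
Total reachable: 44 (grid has 44 open cells total)

Answer: Reachable cells: 44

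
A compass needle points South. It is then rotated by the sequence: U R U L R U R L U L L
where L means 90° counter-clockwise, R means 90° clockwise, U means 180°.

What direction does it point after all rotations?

Answer: Final heading: East

Derivation:
Start: South
  U (U-turn (180°)) -> North
  R (right (90° clockwise)) -> East
  U (U-turn (180°)) -> West
  L (left (90° counter-clockwise)) -> South
  R (right (90° clockwise)) -> West
  U (U-turn (180°)) -> East
  R (right (90° clockwise)) -> South
  L (left (90° counter-clockwise)) -> East
  U (U-turn (180°)) -> West
  L (left (90° counter-clockwise)) -> South
  L (left (90° counter-clockwise)) -> East
Final: East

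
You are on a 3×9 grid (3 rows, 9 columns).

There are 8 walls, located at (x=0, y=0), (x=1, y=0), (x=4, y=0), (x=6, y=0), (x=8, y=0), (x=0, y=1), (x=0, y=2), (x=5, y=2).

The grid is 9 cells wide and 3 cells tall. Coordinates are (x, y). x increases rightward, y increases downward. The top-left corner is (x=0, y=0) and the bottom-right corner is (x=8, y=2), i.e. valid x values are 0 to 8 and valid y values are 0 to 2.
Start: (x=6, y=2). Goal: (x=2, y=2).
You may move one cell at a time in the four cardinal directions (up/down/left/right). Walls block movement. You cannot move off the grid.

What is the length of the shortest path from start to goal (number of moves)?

Answer: Shortest path length: 6

Derivation:
BFS from (x=6, y=2) until reaching (x=2, y=2):
  Distance 0: (x=6, y=2)
  Distance 1: (x=6, y=1), (x=7, y=2)
  Distance 2: (x=5, y=1), (x=7, y=1), (x=8, y=2)
  Distance 3: (x=5, y=0), (x=7, y=0), (x=4, y=1), (x=8, y=1)
  Distance 4: (x=3, y=1), (x=4, y=2)
  Distance 5: (x=3, y=0), (x=2, y=1), (x=3, y=2)
  Distance 6: (x=2, y=0), (x=1, y=1), (x=2, y=2)  <- goal reached here
One shortest path (6 moves): (x=6, y=2) -> (x=6, y=1) -> (x=5, y=1) -> (x=4, y=1) -> (x=3, y=1) -> (x=2, y=1) -> (x=2, y=2)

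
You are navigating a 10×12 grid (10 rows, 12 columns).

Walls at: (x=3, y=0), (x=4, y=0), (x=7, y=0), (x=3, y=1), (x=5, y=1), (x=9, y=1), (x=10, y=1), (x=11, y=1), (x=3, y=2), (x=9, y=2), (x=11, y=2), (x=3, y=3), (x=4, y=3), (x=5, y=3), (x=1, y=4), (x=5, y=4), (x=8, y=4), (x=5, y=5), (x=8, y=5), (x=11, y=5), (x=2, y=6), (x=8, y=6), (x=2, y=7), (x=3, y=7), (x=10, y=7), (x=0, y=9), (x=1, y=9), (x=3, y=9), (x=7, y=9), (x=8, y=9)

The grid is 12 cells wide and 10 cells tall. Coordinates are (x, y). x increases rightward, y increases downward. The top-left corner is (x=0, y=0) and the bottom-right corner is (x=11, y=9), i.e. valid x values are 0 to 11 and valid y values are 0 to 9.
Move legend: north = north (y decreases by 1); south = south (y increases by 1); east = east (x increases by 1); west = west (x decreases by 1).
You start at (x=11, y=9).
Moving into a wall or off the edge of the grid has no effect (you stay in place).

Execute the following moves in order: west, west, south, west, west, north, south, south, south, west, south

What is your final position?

Start: (x=11, y=9)
  west (west): (x=11, y=9) -> (x=10, y=9)
  west (west): (x=10, y=9) -> (x=9, y=9)
  south (south): blocked, stay at (x=9, y=9)
  west (west): blocked, stay at (x=9, y=9)
  west (west): blocked, stay at (x=9, y=9)
  north (north): (x=9, y=9) -> (x=9, y=8)
  south (south): (x=9, y=8) -> (x=9, y=9)
  south (south): blocked, stay at (x=9, y=9)
  south (south): blocked, stay at (x=9, y=9)
  west (west): blocked, stay at (x=9, y=9)
  south (south): blocked, stay at (x=9, y=9)
Final: (x=9, y=9)

Answer: Final position: (x=9, y=9)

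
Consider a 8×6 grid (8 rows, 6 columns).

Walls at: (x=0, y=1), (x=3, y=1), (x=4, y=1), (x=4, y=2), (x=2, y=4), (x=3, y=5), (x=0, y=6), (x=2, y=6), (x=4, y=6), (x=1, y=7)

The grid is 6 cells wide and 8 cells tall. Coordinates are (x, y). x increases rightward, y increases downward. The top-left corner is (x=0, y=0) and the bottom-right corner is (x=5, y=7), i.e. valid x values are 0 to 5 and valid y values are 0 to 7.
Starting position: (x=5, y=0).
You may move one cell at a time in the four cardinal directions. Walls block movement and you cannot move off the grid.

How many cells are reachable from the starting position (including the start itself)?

BFS flood-fill from (x=5, y=0):
  Distance 0: (x=5, y=0)
  Distance 1: (x=4, y=0), (x=5, y=1)
  Distance 2: (x=3, y=0), (x=5, y=2)
  Distance 3: (x=2, y=0), (x=5, y=3)
  Distance 4: (x=1, y=0), (x=2, y=1), (x=4, y=3), (x=5, y=4)
  Distance 5: (x=0, y=0), (x=1, y=1), (x=2, y=2), (x=3, y=3), (x=4, y=4), (x=5, y=5)
  Distance 6: (x=1, y=2), (x=3, y=2), (x=2, y=3), (x=3, y=4), (x=4, y=5), (x=5, y=6)
  Distance 7: (x=0, y=2), (x=1, y=3), (x=5, y=7)
  Distance 8: (x=0, y=3), (x=1, y=4), (x=4, y=7)
  Distance 9: (x=0, y=4), (x=1, y=5), (x=3, y=7)
  Distance 10: (x=0, y=5), (x=2, y=5), (x=1, y=6), (x=3, y=6), (x=2, y=7)
Total reachable: 37 (grid has 38 open cells total)

Answer: Reachable cells: 37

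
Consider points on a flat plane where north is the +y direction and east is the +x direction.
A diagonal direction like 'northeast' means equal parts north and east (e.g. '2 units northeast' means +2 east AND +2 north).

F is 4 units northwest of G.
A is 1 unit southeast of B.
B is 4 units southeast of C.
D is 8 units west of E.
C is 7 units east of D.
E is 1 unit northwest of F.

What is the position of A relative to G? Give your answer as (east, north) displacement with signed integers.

Place G at the origin (east=0, north=0).
  F is 4 units northwest of G: delta (east=-4, north=+4); F at (east=-4, north=4).
  E is 1 unit northwest of F: delta (east=-1, north=+1); E at (east=-5, north=5).
  D is 8 units west of E: delta (east=-8, north=+0); D at (east=-13, north=5).
  C is 7 units east of D: delta (east=+7, north=+0); C at (east=-6, north=5).
  B is 4 units southeast of C: delta (east=+4, north=-4); B at (east=-2, north=1).
  A is 1 unit southeast of B: delta (east=+1, north=-1); A at (east=-1, north=0).
Therefore A relative to G: (east=-1, north=0).

Answer: A is at (east=-1, north=0) relative to G.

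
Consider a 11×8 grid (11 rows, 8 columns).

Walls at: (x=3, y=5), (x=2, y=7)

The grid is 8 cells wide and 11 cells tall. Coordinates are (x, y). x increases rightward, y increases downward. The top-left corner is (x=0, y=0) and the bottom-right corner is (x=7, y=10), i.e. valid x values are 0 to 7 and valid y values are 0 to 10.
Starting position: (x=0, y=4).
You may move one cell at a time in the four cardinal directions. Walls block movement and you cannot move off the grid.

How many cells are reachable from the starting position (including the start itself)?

Answer: Reachable cells: 86

Derivation:
BFS flood-fill from (x=0, y=4):
  Distance 0: (x=0, y=4)
  Distance 1: (x=0, y=3), (x=1, y=4), (x=0, y=5)
  Distance 2: (x=0, y=2), (x=1, y=3), (x=2, y=4), (x=1, y=5), (x=0, y=6)
  Distance 3: (x=0, y=1), (x=1, y=2), (x=2, y=3), (x=3, y=4), (x=2, y=5), (x=1, y=6), (x=0, y=7)
  Distance 4: (x=0, y=0), (x=1, y=1), (x=2, y=2), (x=3, y=3), (x=4, y=4), (x=2, y=6), (x=1, y=7), (x=0, y=8)
  Distance 5: (x=1, y=0), (x=2, y=1), (x=3, y=2), (x=4, y=3), (x=5, y=4), (x=4, y=5), (x=3, y=6), (x=1, y=8), (x=0, y=9)
  Distance 6: (x=2, y=0), (x=3, y=1), (x=4, y=2), (x=5, y=3), (x=6, y=4), (x=5, y=5), (x=4, y=6), (x=3, y=7), (x=2, y=8), (x=1, y=9), (x=0, y=10)
  Distance 7: (x=3, y=0), (x=4, y=1), (x=5, y=2), (x=6, y=3), (x=7, y=4), (x=6, y=5), (x=5, y=6), (x=4, y=7), (x=3, y=8), (x=2, y=9), (x=1, y=10)
  Distance 8: (x=4, y=0), (x=5, y=1), (x=6, y=2), (x=7, y=3), (x=7, y=5), (x=6, y=6), (x=5, y=7), (x=4, y=8), (x=3, y=9), (x=2, y=10)
  Distance 9: (x=5, y=0), (x=6, y=1), (x=7, y=2), (x=7, y=6), (x=6, y=7), (x=5, y=8), (x=4, y=9), (x=3, y=10)
  Distance 10: (x=6, y=0), (x=7, y=1), (x=7, y=7), (x=6, y=8), (x=5, y=9), (x=4, y=10)
  Distance 11: (x=7, y=0), (x=7, y=8), (x=6, y=9), (x=5, y=10)
  Distance 12: (x=7, y=9), (x=6, y=10)
  Distance 13: (x=7, y=10)
Total reachable: 86 (grid has 86 open cells total)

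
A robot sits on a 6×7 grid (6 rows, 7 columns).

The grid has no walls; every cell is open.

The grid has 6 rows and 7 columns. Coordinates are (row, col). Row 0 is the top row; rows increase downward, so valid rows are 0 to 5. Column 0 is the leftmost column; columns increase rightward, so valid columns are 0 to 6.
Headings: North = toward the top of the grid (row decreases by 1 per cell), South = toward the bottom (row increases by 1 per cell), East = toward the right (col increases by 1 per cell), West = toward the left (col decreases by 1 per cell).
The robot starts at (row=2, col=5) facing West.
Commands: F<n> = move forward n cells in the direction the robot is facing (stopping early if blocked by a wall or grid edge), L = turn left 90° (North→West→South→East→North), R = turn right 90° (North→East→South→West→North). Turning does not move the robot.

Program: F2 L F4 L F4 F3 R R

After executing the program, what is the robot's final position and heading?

Start: (row=2, col=5), facing West
  F2: move forward 2, now at (row=2, col=3)
  L: turn left, now facing South
  F4: move forward 3/4 (blocked), now at (row=5, col=3)
  L: turn left, now facing East
  F4: move forward 3/4 (blocked), now at (row=5, col=6)
  F3: move forward 0/3 (blocked), now at (row=5, col=6)
  R: turn right, now facing South
  R: turn right, now facing West
Final: (row=5, col=6), facing West

Answer: Final position: (row=5, col=6), facing West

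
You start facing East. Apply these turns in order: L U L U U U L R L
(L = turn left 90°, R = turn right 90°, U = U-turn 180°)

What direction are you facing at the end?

Answer: Final heading: South

Derivation:
Start: East
  L (left (90° counter-clockwise)) -> North
  U (U-turn (180°)) -> South
  L (left (90° counter-clockwise)) -> East
  U (U-turn (180°)) -> West
  U (U-turn (180°)) -> East
  U (U-turn (180°)) -> West
  L (left (90° counter-clockwise)) -> South
  R (right (90° clockwise)) -> West
  L (left (90° counter-clockwise)) -> South
Final: South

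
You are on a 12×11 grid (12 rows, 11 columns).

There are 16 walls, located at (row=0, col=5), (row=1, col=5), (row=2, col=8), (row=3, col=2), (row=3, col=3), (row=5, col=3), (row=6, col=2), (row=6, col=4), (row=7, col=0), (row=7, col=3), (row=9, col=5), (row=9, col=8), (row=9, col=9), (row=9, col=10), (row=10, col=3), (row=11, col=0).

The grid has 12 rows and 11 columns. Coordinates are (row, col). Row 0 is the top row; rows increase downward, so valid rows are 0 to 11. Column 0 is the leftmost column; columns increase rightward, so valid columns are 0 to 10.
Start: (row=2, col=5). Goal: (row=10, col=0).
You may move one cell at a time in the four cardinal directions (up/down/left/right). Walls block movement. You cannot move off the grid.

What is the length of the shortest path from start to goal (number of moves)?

Answer: Shortest path length: 13

Derivation:
BFS from (row=2, col=5) until reaching (row=10, col=0):
  Distance 0: (row=2, col=5)
  Distance 1: (row=2, col=4), (row=2, col=6), (row=3, col=5)
  Distance 2: (row=1, col=4), (row=1, col=6), (row=2, col=3), (row=2, col=7), (row=3, col=4), (row=3, col=6), (row=4, col=5)
  Distance 3: (row=0, col=4), (row=0, col=6), (row=1, col=3), (row=1, col=7), (row=2, col=2), (row=3, col=7), (row=4, col=4), (row=4, col=6), (row=5, col=5)
  Distance 4: (row=0, col=3), (row=0, col=7), (row=1, col=2), (row=1, col=8), (row=2, col=1), (row=3, col=8), (row=4, col=3), (row=4, col=7), (row=5, col=4), (row=5, col=6), (row=6, col=5)
  Distance 5: (row=0, col=2), (row=0, col=8), (row=1, col=1), (row=1, col=9), (row=2, col=0), (row=3, col=1), (row=3, col=9), (row=4, col=2), (row=4, col=8), (row=5, col=7), (row=6, col=6), (row=7, col=5)
  Distance 6: (row=0, col=1), (row=0, col=9), (row=1, col=0), (row=1, col=10), (row=2, col=9), (row=3, col=0), (row=3, col=10), (row=4, col=1), (row=4, col=9), (row=5, col=2), (row=5, col=8), (row=6, col=7), (row=7, col=4), (row=7, col=6), (row=8, col=5)
  Distance 7: (row=0, col=0), (row=0, col=10), (row=2, col=10), (row=4, col=0), (row=4, col=10), (row=5, col=1), (row=5, col=9), (row=6, col=8), (row=7, col=7), (row=8, col=4), (row=8, col=6)
  Distance 8: (row=5, col=0), (row=5, col=10), (row=6, col=1), (row=6, col=9), (row=7, col=8), (row=8, col=3), (row=8, col=7), (row=9, col=4), (row=9, col=6)
  Distance 9: (row=6, col=0), (row=6, col=10), (row=7, col=1), (row=7, col=9), (row=8, col=2), (row=8, col=8), (row=9, col=3), (row=9, col=7), (row=10, col=4), (row=10, col=6)
  Distance 10: (row=7, col=2), (row=7, col=10), (row=8, col=1), (row=8, col=9), (row=9, col=2), (row=10, col=5), (row=10, col=7), (row=11, col=4), (row=11, col=6)
  Distance 11: (row=8, col=0), (row=8, col=10), (row=9, col=1), (row=10, col=2), (row=10, col=8), (row=11, col=3), (row=11, col=5), (row=11, col=7)
  Distance 12: (row=9, col=0), (row=10, col=1), (row=10, col=9), (row=11, col=2), (row=11, col=8)
  Distance 13: (row=10, col=0), (row=10, col=10), (row=11, col=1), (row=11, col=9)  <- goal reached here
One shortest path (13 moves): (row=2, col=5) -> (row=2, col=4) -> (row=2, col=3) -> (row=2, col=2) -> (row=2, col=1) -> (row=3, col=1) -> (row=4, col=1) -> (row=5, col=1) -> (row=6, col=1) -> (row=7, col=1) -> (row=8, col=1) -> (row=8, col=0) -> (row=9, col=0) -> (row=10, col=0)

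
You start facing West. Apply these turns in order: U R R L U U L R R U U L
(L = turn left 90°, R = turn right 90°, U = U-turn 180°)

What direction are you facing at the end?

Start: West
  U (U-turn (180°)) -> East
  R (right (90° clockwise)) -> South
  R (right (90° clockwise)) -> West
  L (left (90° counter-clockwise)) -> South
  U (U-turn (180°)) -> North
  U (U-turn (180°)) -> South
  L (left (90° counter-clockwise)) -> East
  R (right (90° clockwise)) -> South
  R (right (90° clockwise)) -> West
  U (U-turn (180°)) -> East
  U (U-turn (180°)) -> West
  L (left (90° counter-clockwise)) -> South
Final: South

Answer: Final heading: South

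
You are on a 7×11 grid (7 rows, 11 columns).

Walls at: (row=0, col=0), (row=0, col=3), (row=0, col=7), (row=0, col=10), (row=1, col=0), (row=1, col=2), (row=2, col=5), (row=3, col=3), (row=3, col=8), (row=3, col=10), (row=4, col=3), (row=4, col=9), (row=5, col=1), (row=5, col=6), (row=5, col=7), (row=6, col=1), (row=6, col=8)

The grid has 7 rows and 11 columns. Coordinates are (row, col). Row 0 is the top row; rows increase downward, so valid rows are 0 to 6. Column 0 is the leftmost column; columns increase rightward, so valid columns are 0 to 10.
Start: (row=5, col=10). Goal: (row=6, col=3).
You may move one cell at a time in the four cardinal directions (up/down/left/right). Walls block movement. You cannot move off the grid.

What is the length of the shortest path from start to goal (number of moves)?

BFS from (row=5, col=10) until reaching (row=6, col=3):
  Distance 0: (row=5, col=10)
  Distance 1: (row=4, col=10), (row=5, col=9), (row=6, col=10)
  Distance 2: (row=5, col=8), (row=6, col=9)
  Distance 3: (row=4, col=8)
  Distance 4: (row=4, col=7)
  Distance 5: (row=3, col=7), (row=4, col=6)
  Distance 6: (row=2, col=7), (row=3, col=6), (row=4, col=5)
  Distance 7: (row=1, col=7), (row=2, col=6), (row=2, col=8), (row=3, col=5), (row=4, col=4), (row=5, col=5)
  Distance 8: (row=1, col=6), (row=1, col=8), (row=2, col=9), (row=3, col=4), (row=5, col=4), (row=6, col=5)
  Distance 9: (row=0, col=6), (row=0, col=8), (row=1, col=5), (row=1, col=9), (row=2, col=4), (row=2, col=10), (row=3, col=9), (row=5, col=3), (row=6, col=4), (row=6, col=6)
  Distance 10: (row=0, col=5), (row=0, col=9), (row=1, col=4), (row=1, col=10), (row=2, col=3), (row=5, col=2), (row=6, col=3), (row=6, col=7)  <- goal reached here
One shortest path (10 moves): (row=5, col=10) -> (row=5, col=9) -> (row=5, col=8) -> (row=4, col=8) -> (row=4, col=7) -> (row=4, col=6) -> (row=4, col=5) -> (row=4, col=4) -> (row=5, col=4) -> (row=5, col=3) -> (row=6, col=3)

Answer: Shortest path length: 10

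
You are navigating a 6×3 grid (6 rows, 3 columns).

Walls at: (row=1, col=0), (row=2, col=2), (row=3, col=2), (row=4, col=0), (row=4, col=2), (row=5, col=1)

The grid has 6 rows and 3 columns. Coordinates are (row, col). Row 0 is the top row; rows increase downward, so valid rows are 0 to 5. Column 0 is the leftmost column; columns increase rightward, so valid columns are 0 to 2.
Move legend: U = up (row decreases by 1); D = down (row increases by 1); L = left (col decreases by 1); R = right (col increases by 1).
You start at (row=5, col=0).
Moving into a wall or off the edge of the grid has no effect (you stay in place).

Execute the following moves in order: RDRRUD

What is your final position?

Start: (row=5, col=0)
  R (right): blocked, stay at (row=5, col=0)
  D (down): blocked, stay at (row=5, col=0)
  R (right): blocked, stay at (row=5, col=0)
  R (right): blocked, stay at (row=5, col=0)
  U (up): blocked, stay at (row=5, col=0)
  D (down): blocked, stay at (row=5, col=0)
Final: (row=5, col=0)

Answer: Final position: (row=5, col=0)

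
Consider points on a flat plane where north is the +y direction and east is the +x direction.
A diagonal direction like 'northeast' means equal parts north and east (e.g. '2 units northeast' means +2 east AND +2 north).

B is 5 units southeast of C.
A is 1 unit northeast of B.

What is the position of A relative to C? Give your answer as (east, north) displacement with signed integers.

Place C at the origin (east=0, north=0).
  B is 5 units southeast of C: delta (east=+5, north=-5); B at (east=5, north=-5).
  A is 1 unit northeast of B: delta (east=+1, north=+1); A at (east=6, north=-4).
Therefore A relative to C: (east=6, north=-4).

Answer: A is at (east=6, north=-4) relative to C.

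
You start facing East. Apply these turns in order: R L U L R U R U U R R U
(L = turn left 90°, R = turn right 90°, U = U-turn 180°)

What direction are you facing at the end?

Answer: Final heading: South

Derivation:
Start: East
  R (right (90° clockwise)) -> South
  L (left (90° counter-clockwise)) -> East
  U (U-turn (180°)) -> West
  L (left (90° counter-clockwise)) -> South
  R (right (90° clockwise)) -> West
  U (U-turn (180°)) -> East
  R (right (90° clockwise)) -> South
  U (U-turn (180°)) -> North
  U (U-turn (180°)) -> South
  R (right (90° clockwise)) -> West
  R (right (90° clockwise)) -> North
  U (U-turn (180°)) -> South
Final: South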